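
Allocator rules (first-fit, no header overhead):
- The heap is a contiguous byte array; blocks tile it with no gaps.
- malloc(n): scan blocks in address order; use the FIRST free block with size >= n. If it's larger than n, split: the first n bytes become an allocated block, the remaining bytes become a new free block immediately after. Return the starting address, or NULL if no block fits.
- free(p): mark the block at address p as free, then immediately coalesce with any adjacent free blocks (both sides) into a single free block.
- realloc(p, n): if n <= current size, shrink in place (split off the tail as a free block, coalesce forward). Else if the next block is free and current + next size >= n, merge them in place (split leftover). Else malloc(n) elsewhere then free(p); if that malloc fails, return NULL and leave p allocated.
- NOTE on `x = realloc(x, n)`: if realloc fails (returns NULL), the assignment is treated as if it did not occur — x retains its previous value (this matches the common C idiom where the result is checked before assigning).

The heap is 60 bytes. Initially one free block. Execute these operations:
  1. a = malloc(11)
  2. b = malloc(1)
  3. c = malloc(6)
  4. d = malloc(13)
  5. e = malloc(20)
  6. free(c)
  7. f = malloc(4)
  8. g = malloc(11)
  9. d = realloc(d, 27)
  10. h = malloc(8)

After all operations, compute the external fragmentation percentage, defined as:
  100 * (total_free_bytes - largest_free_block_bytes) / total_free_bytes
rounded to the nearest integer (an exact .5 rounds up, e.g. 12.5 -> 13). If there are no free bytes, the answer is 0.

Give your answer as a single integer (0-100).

Answer: 33

Derivation:
Op 1: a = malloc(11) -> a = 0; heap: [0-10 ALLOC][11-59 FREE]
Op 2: b = malloc(1) -> b = 11; heap: [0-10 ALLOC][11-11 ALLOC][12-59 FREE]
Op 3: c = malloc(6) -> c = 12; heap: [0-10 ALLOC][11-11 ALLOC][12-17 ALLOC][18-59 FREE]
Op 4: d = malloc(13) -> d = 18; heap: [0-10 ALLOC][11-11 ALLOC][12-17 ALLOC][18-30 ALLOC][31-59 FREE]
Op 5: e = malloc(20) -> e = 31; heap: [0-10 ALLOC][11-11 ALLOC][12-17 ALLOC][18-30 ALLOC][31-50 ALLOC][51-59 FREE]
Op 6: free(c) -> (freed c); heap: [0-10 ALLOC][11-11 ALLOC][12-17 FREE][18-30 ALLOC][31-50 ALLOC][51-59 FREE]
Op 7: f = malloc(4) -> f = 12; heap: [0-10 ALLOC][11-11 ALLOC][12-15 ALLOC][16-17 FREE][18-30 ALLOC][31-50 ALLOC][51-59 FREE]
Op 8: g = malloc(11) -> g = NULL; heap: [0-10 ALLOC][11-11 ALLOC][12-15 ALLOC][16-17 FREE][18-30 ALLOC][31-50 ALLOC][51-59 FREE]
Op 9: d = realloc(d, 27) -> NULL (d unchanged); heap: [0-10 ALLOC][11-11 ALLOC][12-15 ALLOC][16-17 FREE][18-30 ALLOC][31-50 ALLOC][51-59 FREE]
Op 10: h = malloc(8) -> h = 51; heap: [0-10 ALLOC][11-11 ALLOC][12-15 ALLOC][16-17 FREE][18-30 ALLOC][31-50 ALLOC][51-58 ALLOC][59-59 FREE]
Free blocks: [2 1] total_free=3 largest=2 -> 100*(3-2)/3 = 100/3 ≈ 33.333 -> rounds to 33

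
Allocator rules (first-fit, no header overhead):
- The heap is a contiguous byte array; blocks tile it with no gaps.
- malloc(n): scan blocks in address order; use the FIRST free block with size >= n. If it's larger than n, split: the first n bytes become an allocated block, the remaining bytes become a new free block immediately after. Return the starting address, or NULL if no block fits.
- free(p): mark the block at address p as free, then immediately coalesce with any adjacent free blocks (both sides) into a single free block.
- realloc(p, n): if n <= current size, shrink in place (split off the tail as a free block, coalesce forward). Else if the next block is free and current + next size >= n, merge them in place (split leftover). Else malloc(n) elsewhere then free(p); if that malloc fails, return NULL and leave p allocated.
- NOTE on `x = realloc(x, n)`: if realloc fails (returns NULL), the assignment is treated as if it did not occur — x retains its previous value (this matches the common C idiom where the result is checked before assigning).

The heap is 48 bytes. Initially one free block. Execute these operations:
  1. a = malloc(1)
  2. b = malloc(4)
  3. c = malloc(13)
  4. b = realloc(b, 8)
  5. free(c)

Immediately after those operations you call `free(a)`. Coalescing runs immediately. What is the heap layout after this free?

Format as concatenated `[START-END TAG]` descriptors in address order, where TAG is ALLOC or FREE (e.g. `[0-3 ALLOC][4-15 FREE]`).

Op 1: a = malloc(1) -> a = 0; heap: [0-0 ALLOC][1-47 FREE]
Op 2: b = malloc(4) -> b = 1; heap: [0-0 ALLOC][1-4 ALLOC][5-47 FREE]
Op 3: c = malloc(13) -> c = 5; heap: [0-0 ALLOC][1-4 ALLOC][5-17 ALLOC][18-47 FREE]
Op 4: b = realloc(b, 8) -> b = 18; heap: [0-0 ALLOC][1-4 FREE][5-17 ALLOC][18-25 ALLOC][26-47 FREE]
Op 5: free(c) -> (freed c); heap: [0-0 ALLOC][1-17 FREE][18-25 ALLOC][26-47 FREE]
free(a): a = 0 -> block [0-0 ALLOC]; mark free, coalesce with adjacent free neighbors -> [0-17 FREE][18-25 ALLOC][26-47 FREE]

Answer: [0-17 FREE][18-25 ALLOC][26-47 FREE]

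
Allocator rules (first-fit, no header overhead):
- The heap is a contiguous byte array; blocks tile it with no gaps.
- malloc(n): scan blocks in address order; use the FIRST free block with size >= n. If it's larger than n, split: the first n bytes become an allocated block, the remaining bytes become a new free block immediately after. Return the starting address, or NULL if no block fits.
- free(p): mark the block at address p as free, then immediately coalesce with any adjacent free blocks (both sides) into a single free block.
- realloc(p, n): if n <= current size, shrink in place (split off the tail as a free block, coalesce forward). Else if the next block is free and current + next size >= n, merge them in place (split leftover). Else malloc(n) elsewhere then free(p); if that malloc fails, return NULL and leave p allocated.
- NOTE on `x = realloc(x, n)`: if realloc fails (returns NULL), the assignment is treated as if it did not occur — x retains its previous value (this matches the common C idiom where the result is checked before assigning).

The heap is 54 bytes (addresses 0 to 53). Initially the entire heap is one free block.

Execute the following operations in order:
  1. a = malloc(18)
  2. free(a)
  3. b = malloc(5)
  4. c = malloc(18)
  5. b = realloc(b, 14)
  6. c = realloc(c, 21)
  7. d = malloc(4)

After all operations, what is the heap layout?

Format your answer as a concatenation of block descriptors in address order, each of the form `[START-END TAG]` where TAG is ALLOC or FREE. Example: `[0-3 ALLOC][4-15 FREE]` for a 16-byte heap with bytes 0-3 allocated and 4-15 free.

Answer: [0-3 ALLOC][4-4 FREE][5-22 ALLOC][23-36 ALLOC][37-53 FREE]

Derivation:
Op 1: a = malloc(18) -> a = 0; heap: [0-17 ALLOC][18-53 FREE]
Op 2: free(a) -> (freed a); heap: [0-53 FREE]
Op 3: b = malloc(5) -> b = 0; heap: [0-4 ALLOC][5-53 FREE]
Op 4: c = malloc(18) -> c = 5; heap: [0-4 ALLOC][5-22 ALLOC][23-53 FREE]
Op 5: b = realloc(b, 14) -> b = 23; heap: [0-4 FREE][5-22 ALLOC][23-36 ALLOC][37-53 FREE]
Op 6: c = realloc(c, 21) -> NULL (c unchanged); heap: [0-4 FREE][5-22 ALLOC][23-36 ALLOC][37-53 FREE]
Op 7: d = malloc(4) -> d = 0; heap: [0-3 ALLOC][4-4 FREE][5-22 ALLOC][23-36 ALLOC][37-53 FREE]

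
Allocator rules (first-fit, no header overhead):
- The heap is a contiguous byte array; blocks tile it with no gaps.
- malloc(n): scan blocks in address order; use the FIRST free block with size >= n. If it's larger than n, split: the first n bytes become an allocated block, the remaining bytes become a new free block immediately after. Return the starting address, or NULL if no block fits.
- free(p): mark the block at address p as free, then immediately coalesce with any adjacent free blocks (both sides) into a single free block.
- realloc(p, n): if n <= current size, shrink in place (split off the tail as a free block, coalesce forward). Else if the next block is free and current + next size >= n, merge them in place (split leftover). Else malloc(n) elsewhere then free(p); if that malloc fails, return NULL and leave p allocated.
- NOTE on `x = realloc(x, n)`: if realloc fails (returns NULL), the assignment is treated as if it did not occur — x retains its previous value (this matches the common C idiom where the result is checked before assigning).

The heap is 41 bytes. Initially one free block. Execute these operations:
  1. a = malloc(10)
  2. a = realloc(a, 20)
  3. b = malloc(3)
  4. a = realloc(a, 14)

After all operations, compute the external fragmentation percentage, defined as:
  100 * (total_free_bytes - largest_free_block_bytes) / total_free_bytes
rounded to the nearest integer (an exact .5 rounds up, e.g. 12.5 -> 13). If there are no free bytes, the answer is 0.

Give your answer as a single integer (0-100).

Op 1: a = malloc(10) -> a = 0; heap: [0-9 ALLOC][10-40 FREE]
Op 2: a = realloc(a, 20) -> a = 0; heap: [0-19 ALLOC][20-40 FREE]
Op 3: b = malloc(3) -> b = 20; heap: [0-19 ALLOC][20-22 ALLOC][23-40 FREE]
Op 4: a = realloc(a, 14) -> a = 0; heap: [0-13 ALLOC][14-19 FREE][20-22 ALLOC][23-40 FREE]
Free blocks: [6 18] total_free=24 largest=18 -> 100*(24-18)/24 = 600/24 = 25

Answer: 25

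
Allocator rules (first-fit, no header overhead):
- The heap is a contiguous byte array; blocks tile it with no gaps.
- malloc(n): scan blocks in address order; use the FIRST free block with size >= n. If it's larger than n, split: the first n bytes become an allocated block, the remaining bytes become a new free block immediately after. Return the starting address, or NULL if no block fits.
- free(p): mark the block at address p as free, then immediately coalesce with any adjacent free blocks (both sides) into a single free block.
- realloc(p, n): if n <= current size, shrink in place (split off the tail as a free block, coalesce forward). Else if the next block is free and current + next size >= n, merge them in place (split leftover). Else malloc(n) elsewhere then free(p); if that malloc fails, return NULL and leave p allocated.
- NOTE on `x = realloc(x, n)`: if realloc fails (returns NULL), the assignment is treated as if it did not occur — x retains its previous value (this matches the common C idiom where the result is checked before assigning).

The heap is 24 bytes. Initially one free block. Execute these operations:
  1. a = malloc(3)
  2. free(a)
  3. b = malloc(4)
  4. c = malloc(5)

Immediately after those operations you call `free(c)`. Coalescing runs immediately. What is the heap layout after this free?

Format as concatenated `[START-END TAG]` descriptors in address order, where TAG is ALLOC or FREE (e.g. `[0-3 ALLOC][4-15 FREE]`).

Op 1: a = malloc(3) -> a = 0; heap: [0-2 ALLOC][3-23 FREE]
Op 2: free(a) -> (freed a); heap: [0-23 FREE]
Op 3: b = malloc(4) -> b = 0; heap: [0-3 ALLOC][4-23 FREE]
Op 4: c = malloc(5) -> c = 4; heap: [0-3 ALLOC][4-8 ALLOC][9-23 FREE]
free(c): c = 4 -> block [4-8 ALLOC]; mark free, coalesce with adjacent free neighbors -> [0-3 ALLOC][4-23 FREE]

Answer: [0-3 ALLOC][4-23 FREE]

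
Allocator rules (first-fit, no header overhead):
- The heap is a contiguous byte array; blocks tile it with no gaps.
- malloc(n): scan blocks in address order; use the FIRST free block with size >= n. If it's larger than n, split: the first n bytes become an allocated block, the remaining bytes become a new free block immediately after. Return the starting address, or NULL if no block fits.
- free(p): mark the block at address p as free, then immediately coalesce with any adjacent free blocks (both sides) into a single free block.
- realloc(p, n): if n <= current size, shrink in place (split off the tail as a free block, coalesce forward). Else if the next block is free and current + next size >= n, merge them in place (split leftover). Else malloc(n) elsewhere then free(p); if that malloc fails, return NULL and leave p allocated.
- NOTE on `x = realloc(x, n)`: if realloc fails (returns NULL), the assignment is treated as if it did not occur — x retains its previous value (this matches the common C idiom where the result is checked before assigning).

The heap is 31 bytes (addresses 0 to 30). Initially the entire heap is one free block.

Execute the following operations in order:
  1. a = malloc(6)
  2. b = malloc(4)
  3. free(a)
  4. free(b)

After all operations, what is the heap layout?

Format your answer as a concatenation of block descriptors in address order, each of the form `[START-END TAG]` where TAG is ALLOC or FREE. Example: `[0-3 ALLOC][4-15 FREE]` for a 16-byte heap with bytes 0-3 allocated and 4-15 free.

Answer: [0-30 FREE]

Derivation:
Op 1: a = malloc(6) -> a = 0; heap: [0-5 ALLOC][6-30 FREE]
Op 2: b = malloc(4) -> b = 6; heap: [0-5 ALLOC][6-9 ALLOC][10-30 FREE]
Op 3: free(a) -> (freed a); heap: [0-5 FREE][6-9 ALLOC][10-30 FREE]
Op 4: free(b) -> (freed b); heap: [0-30 FREE]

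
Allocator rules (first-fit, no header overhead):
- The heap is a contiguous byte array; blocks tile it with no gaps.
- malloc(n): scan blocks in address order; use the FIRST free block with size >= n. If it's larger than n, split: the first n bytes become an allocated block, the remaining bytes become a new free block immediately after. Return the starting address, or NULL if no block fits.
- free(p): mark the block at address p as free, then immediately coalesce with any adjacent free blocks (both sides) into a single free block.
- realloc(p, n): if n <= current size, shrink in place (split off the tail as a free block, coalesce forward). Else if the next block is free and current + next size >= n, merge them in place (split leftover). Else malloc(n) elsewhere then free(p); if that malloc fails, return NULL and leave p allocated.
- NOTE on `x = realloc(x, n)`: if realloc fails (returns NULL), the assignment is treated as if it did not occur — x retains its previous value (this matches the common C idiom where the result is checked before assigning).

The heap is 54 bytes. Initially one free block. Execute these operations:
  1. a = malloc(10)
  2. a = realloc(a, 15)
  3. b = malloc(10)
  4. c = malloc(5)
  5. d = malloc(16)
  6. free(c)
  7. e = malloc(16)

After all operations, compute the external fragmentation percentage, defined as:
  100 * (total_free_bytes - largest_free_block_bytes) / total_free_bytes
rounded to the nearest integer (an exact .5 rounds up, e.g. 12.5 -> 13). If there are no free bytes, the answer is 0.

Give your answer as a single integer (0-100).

Answer: 38

Derivation:
Op 1: a = malloc(10) -> a = 0; heap: [0-9 ALLOC][10-53 FREE]
Op 2: a = realloc(a, 15) -> a = 0; heap: [0-14 ALLOC][15-53 FREE]
Op 3: b = malloc(10) -> b = 15; heap: [0-14 ALLOC][15-24 ALLOC][25-53 FREE]
Op 4: c = malloc(5) -> c = 25; heap: [0-14 ALLOC][15-24 ALLOC][25-29 ALLOC][30-53 FREE]
Op 5: d = malloc(16) -> d = 30; heap: [0-14 ALLOC][15-24 ALLOC][25-29 ALLOC][30-45 ALLOC][46-53 FREE]
Op 6: free(c) -> (freed c); heap: [0-14 ALLOC][15-24 ALLOC][25-29 FREE][30-45 ALLOC][46-53 FREE]
Op 7: e = malloc(16) -> e = NULL; heap: [0-14 ALLOC][15-24 ALLOC][25-29 FREE][30-45 ALLOC][46-53 FREE]
Free blocks: [5 8] total_free=13 largest=8 -> 100*(13-8)/13 = 500/13 ≈ 38.462 -> rounds to 38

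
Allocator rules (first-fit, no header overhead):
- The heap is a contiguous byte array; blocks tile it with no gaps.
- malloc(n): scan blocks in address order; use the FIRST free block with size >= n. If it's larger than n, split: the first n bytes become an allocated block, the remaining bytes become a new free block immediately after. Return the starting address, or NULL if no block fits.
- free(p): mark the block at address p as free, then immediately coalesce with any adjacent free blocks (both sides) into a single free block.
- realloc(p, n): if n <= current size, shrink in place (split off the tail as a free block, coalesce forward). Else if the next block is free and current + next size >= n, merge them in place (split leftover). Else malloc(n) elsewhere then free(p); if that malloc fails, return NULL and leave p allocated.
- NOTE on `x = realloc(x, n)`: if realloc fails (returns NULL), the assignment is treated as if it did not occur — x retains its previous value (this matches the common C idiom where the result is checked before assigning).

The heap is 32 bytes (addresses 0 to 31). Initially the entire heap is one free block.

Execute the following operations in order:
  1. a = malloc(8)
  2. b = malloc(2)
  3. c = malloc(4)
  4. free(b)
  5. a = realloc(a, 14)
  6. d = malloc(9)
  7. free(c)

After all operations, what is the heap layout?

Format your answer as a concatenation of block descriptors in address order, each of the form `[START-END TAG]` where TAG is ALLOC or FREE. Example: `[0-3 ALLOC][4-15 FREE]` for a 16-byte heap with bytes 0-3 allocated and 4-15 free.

Op 1: a = malloc(8) -> a = 0; heap: [0-7 ALLOC][8-31 FREE]
Op 2: b = malloc(2) -> b = 8; heap: [0-7 ALLOC][8-9 ALLOC][10-31 FREE]
Op 3: c = malloc(4) -> c = 10; heap: [0-7 ALLOC][8-9 ALLOC][10-13 ALLOC][14-31 FREE]
Op 4: free(b) -> (freed b); heap: [0-7 ALLOC][8-9 FREE][10-13 ALLOC][14-31 FREE]
Op 5: a = realloc(a, 14) -> a = 14; heap: [0-9 FREE][10-13 ALLOC][14-27 ALLOC][28-31 FREE]
Op 6: d = malloc(9) -> d = 0; heap: [0-8 ALLOC][9-9 FREE][10-13 ALLOC][14-27 ALLOC][28-31 FREE]
Op 7: free(c) -> (freed c); heap: [0-8 ALLOC][9-13 FREE][14-27 ALLOC][28-31 FREE]

Answer: [0-8 ALLOC][9-13 FREE][14-27 ALLOC][28-31 FREE]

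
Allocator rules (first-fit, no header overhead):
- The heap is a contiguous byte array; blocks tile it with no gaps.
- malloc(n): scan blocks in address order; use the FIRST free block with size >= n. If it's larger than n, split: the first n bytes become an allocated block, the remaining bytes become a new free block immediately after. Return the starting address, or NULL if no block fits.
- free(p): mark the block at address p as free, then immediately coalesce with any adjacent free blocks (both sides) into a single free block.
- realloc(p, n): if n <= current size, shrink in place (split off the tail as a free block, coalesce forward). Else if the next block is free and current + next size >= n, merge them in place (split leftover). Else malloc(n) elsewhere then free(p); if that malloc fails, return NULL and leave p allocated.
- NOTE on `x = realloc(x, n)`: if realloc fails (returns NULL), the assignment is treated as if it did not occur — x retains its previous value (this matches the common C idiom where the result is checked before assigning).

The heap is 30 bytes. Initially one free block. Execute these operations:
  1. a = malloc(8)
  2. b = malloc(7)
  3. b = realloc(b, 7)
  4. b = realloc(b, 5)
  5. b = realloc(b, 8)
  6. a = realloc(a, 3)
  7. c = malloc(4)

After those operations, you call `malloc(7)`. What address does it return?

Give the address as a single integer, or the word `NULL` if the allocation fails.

Answer: 16

Derivation:
Op 1: a = malloc(8) -> a = 0; heap: [0-7 ALLOC][8-29 FREE]
Op 2: b = malloc(7) -> b = 8; heap: [0-7 ALLOC][8-14 ALLOC][15-29 FREE]
Op 3: b = realloc(b, 7) -> b = 8; heap: [0-7 ALLOC][8-14 ALLOC][15-29 FREE]
Op 4: b = realloc(b, 5) -> b = 8; heap: [0-7 ALLOC][8-12 ALLOC][13-29 FREE]
Op 5: b = realloc(b, 8) -> b = 8; heap: [0-7 ALLOC][8-15 ALLOC][16-29 FREE]
Op 6: a = realloc(a, 3) -> a = 0; heap: [0-2 ALLOC][3-7 FREE][8-15 ALLOC][16-29 FREE]
Op 7: c = malloc(4) -> c = 3; heap: [0-2 ALLOC][3-6 ALLOC][7-7 FREE][8-15 ALLOC][16-29 FREE]
malloc(7): first-fit scan over [0-2 ALLOC][3-6 ALLOC][7-7 FREE][8-15 ALLOC][16-29 FREE] -> 16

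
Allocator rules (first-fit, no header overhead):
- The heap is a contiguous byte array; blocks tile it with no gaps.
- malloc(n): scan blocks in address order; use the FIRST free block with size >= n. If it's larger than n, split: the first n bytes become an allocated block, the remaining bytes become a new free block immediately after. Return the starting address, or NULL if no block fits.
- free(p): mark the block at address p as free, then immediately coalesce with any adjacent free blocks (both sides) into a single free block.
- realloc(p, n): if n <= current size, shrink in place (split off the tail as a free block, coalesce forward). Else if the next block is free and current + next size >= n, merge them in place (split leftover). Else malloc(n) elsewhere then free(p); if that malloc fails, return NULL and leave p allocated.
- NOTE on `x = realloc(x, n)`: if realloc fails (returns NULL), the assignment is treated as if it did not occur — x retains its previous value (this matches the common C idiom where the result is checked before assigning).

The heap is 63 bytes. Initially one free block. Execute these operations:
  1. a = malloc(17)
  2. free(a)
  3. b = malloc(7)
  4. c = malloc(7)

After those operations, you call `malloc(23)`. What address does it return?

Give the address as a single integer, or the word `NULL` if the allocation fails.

Answer: 14

Derivation:
Op 1: a = malloc(17) -> a = 0; heap: [0-16 ALLOC][17-62 FREE]
Op 2: free(a) -> (freed a); heap: [0-62 FREE]
Op 3: b = malloc(7) -> b = 0; heap: [0-6 ALLOC][7-62 FREE]
Op 4: c = malloc(7) -> c = 7; heap: [0-6 ALLOC][7-13 ALLOC][14-62 FREE]
malloc(23): first-fit scan over [0-6 ALLOC][7-13 ALLOC][14-62 FREE] -> 14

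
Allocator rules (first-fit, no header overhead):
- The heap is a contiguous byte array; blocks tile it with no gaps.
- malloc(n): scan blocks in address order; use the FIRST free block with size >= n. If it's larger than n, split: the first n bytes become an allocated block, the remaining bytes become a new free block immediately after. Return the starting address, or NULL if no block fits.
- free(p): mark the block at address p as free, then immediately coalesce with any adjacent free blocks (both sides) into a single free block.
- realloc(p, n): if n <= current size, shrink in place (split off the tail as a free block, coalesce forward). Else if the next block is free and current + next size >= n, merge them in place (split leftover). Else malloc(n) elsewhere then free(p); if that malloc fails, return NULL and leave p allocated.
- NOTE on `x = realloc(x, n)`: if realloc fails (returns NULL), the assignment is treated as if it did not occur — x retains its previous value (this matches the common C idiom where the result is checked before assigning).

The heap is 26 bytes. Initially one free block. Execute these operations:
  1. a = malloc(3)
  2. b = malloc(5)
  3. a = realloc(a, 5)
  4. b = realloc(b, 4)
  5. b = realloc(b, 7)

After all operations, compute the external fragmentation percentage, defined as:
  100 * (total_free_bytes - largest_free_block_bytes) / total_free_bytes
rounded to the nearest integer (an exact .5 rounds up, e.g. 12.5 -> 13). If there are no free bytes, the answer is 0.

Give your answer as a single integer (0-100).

Answer: 43

Derivation:
Op 1: a = malloc(3) -> a = 0; heap: [0-2 ALLOC][3-25 FREE]
Op 2: b = malloc(5) -> b = 3; heap: [0-2 ALLOC][3-7 ALLOC][8-25 FREE]
Op 3: a = realloc(a, 5) -> a = 8; heap: [0-2 FREE][3-7 ALLOC][8-12 ALLOC][13-25 FREE]
Op 4: b = realloc(b, 4) -> b = 3; heap: [0-2 FREE][3-6 ALLOC][7-7 FREE][8-12 ALLOC][13-25 FREE]
Op 5: b = realloc(b, 7) -> b = 13; heap: [0-7 FREE][8-12 ALLOC][13-19 ALLOC][20-25 FREE]
Free blocks: [8 6] total_free=14 largest=8 -> 100*(14-8)/14 = 600/14 ≈ 42.857 -> rounds to 43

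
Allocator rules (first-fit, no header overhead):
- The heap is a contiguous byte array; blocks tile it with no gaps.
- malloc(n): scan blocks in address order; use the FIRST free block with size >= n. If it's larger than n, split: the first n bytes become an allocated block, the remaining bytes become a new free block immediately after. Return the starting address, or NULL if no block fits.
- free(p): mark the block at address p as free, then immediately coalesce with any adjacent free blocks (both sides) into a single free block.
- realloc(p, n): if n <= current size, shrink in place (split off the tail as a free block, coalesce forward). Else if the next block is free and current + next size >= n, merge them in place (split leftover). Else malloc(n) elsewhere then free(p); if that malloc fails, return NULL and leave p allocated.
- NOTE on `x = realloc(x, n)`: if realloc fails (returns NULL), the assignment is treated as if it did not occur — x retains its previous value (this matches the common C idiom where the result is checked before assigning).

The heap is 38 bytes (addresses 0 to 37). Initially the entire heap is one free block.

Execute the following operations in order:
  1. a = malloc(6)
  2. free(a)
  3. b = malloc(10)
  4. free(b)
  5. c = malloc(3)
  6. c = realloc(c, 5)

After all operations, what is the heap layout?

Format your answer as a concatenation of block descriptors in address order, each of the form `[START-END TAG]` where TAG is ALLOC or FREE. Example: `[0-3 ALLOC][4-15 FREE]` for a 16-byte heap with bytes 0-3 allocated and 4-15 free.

Op 1: a = malloc(6) -> a = 0; heap: [0-5 ALLOC][6-37 FREE]
Op 2: free(a) -> (freed a); heap: [0-37 FREE]
Op 3: b = malloc(10) -> b = 0; heap: [0-9 ALLOC][10-37 FREE]
Op 4: free(b) -> (freed b); heap: [0-37 FREE]
Op 5: c = malloc(3) -> c = 0; heap: [0-2 ALLOC][3-37 FREE]
Op 6: c = realloc(c, 5) -> c = 0; heap: [0-4 ALLOC][5-37 FREE]

Answer: [0-4 ALLOC][5-37 FREE]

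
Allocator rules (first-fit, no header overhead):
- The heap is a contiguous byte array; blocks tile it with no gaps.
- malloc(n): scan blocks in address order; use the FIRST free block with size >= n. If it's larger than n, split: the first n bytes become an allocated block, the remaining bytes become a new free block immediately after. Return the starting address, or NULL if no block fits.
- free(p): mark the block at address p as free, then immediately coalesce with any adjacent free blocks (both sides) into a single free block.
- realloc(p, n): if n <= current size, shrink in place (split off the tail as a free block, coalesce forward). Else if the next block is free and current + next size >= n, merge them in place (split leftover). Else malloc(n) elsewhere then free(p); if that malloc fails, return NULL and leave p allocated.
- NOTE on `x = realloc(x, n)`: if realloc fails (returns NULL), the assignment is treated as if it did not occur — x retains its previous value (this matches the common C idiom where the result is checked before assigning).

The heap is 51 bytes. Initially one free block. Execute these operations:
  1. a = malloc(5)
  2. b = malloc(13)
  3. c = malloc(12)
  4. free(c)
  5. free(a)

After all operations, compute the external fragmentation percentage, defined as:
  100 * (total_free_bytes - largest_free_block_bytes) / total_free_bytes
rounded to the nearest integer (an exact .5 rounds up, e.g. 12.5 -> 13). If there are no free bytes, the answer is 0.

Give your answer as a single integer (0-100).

Answer: 13

Derivation:
Op 1: a = malloc(5) -> a = 0; heap: [0-4 ALLOC][5-50 FREE]
Op 2: b = malloc(13) -> b = 5; heap: [0-4 ALLOC][5-17 ALLOC][18-50 FREE]
Op 3: c = malloc(12) -> c = 18; heap: [0-4 ALLOC][5-17 ALLOC][18-29 ALLOC][30-50 FREE]
Op 4: free(c) -> (freed c); heap: [0-4 ALLOC][5-17 ALLOC][18-50 FREE]
Op 5: free(a) -> (freed a); heap: [0-4 FREE][5-17 ALLOC][18-50 FREE]
Free blocks: [5 33] total_free=38 largest=33 -> 100*(38-33)/38 = 500/38 ≈ 13.158 -> rounds to 13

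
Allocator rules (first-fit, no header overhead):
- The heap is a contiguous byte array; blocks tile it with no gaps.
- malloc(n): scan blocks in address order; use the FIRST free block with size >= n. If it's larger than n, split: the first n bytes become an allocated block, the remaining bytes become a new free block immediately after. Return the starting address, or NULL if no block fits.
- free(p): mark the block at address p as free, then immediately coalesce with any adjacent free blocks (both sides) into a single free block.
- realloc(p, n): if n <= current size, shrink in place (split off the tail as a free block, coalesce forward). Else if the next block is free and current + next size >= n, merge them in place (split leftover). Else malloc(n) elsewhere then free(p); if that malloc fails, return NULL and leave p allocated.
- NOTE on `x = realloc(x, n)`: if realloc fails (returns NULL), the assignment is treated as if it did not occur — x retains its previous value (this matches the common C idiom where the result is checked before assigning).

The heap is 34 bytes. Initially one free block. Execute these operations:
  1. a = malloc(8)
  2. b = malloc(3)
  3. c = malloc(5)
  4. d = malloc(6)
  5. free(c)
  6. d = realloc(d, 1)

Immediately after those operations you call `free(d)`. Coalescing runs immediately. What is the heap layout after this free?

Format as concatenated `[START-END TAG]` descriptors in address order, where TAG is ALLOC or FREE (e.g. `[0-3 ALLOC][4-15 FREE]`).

Op 1: a = malloc(8) -> a = 0; heap: [0-7 ALLOC][8-33 FREE]
Op 2: b = malloc(3) -> b = 8; heap: [0-7 ALLOC][8-10 ALLOC][11-33 FREE]
Op 3: c = malloc(5) -> c = 11; heap: [0-7 ALLOC][8-10 ALLOC][11-15 ALLOC][16-33 FREE]
Op 4: d = malloc(6) -> d = 16; heap: [0-7 ALLOC][8-10 ALLOC][11-15 ALLOC][16-21 ALLOC][22-33 FREE]
Op 5: free(c) -> (freed c); heap: [0-7 ALLOC][8-10 ALLOC][11-15 FREE][16-21 ALLOC][22-33 FREE]
Op 6: d = realloc(d, 1) -> d = 16; heap: [0-7 ALLOC][8-10 ALLOC][11-15 FREE][16-16 ALLOC][17-33 FREE]
free(d): d = 16 -> block [16-16 ALLOC]; mark free, coalesce with adjacent free neighbors -> [0-7 ALLOC][8-10 ALLOC][11-33 FREE]

Answer: [0-7 ALLOC][8-10 ALLOC][11-33 FREE]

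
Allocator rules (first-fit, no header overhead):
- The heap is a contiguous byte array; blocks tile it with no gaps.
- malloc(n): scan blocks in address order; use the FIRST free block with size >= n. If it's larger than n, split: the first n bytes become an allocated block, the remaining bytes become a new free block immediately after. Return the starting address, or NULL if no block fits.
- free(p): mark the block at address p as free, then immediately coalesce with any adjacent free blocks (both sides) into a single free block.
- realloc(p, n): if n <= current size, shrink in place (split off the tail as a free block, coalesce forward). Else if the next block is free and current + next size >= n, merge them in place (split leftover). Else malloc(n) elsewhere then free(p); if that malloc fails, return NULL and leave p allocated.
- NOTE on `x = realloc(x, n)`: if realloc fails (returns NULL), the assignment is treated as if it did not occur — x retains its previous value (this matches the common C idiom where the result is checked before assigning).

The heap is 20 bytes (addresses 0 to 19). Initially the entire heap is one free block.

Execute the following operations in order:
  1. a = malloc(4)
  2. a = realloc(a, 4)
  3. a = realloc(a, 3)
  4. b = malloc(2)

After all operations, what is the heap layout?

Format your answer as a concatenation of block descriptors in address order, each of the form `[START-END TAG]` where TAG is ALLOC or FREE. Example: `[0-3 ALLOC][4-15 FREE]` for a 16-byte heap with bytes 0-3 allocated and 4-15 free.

Answer: [0-2 ALLOC][3-4 ALLOC][5-19 FREE]

Derivation:
Op 1: a = malloc(4) -> a = 0; heap: [0-3 ALLOC][4-19 FREE]
Op 2: a = realloc(a, 4) -> a = 0; heap: [0-3 ALLOC][4-19 FREE]
Op 3: a = realloc(a, 3) -> a = 0; heap: [0-2 ALLOC][3-19 FREE]
Op 4: b = malloc(2) -> b = 3; heap: [0-2 ALLOC][3-4 ALLOC][5-19 FREE]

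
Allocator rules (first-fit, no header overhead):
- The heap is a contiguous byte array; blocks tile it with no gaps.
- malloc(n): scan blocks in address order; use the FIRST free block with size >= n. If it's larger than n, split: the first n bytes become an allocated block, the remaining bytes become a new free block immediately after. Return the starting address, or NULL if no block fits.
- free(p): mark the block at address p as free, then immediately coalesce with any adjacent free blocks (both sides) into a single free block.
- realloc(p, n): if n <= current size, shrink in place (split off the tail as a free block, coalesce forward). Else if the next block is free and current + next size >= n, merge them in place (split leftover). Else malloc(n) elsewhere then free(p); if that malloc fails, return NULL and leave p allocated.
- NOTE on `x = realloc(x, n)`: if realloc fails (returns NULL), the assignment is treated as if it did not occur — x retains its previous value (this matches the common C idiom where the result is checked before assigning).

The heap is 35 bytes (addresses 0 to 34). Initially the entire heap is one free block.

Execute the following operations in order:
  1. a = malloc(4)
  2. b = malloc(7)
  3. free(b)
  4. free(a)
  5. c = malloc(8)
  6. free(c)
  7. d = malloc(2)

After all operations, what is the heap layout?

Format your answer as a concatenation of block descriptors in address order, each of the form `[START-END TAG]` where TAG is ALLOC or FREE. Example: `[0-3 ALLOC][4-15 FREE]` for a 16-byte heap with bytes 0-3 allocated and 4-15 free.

Op 1: a = malloc(4) -> a = 0; heap: [0-3 ALLOC][4-34 FREE]
Op 2: b = malloc(7) -> b = 4; heap: [0-3 ALLOC][4-10 ALLOC][11-34 FREE]
Op 3: free(b) -> (freed b); heap: [0-3 ALLOC][4-34 FREE]
Op 4: free(a) -> (freed a); heap: [0-34 FREE]
Op 5: c = malloc(8) -> c = 0; heap: [0-7 ALLOC][8-34 FREE]
Op 6: free(c) -> (freed c); heap: [0-34 FREE]
Op 7: d = malloc(2) -> d = 0; heap: [0-1 ALLOC][2-34 FREE]

Answer: [0-1 ALLOC][2-34 FREE]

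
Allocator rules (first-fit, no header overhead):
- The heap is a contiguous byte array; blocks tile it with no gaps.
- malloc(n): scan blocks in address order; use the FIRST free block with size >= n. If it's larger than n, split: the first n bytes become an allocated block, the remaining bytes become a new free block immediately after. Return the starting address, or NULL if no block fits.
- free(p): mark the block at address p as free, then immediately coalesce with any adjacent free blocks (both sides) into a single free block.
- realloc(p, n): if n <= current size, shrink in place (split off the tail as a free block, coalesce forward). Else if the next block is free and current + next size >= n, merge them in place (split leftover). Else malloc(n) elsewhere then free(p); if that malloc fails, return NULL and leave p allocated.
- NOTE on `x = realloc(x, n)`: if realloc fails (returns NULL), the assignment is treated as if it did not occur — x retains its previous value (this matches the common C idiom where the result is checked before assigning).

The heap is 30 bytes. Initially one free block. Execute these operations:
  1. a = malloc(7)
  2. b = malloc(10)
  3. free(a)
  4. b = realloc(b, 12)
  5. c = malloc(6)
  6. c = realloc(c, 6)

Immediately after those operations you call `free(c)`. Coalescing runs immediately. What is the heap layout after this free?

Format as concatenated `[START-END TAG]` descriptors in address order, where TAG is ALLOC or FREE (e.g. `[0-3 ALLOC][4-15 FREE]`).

Op 1: a = malloc(7) -> a = 0; heap: [0-6 ALLOC][7-29 FREE]
Op 2: b = malloc(10) -> b = 7; heap: [0-6 ALLOC][7-16 ALLOC][17-29 FREE]
Op 3: free(a) -> (freed a); heap: [0-6 FREE][7-16 ALLOC][17-29 FREE]
Op 4: b = realloc(b, 12) -> b = 7; heap: [0-6 FREE][7-18 ALLOC][19-29 FREE]
Op 5: c = malloc(6) -> c = 0; heap: [0-5 ALLOC][6-6 FREE][7-18 ALLOC][19-29 FREE]
Op 6: c = realloc(c, 6) -> c = 0; heap: [0-5 ALLOC][6-6 FREE][7-18 ALLOC][19-29 FREE]
free(c): c = 0 -> block [0-5 ALLOC]; mark free, coalesce with adjacent free neighbors -> [0-6 FREE][7-18 ALLOC][19-29 FREE]

Answer: [0-6 FREE][7-18 ALLOC][19-29 FREE]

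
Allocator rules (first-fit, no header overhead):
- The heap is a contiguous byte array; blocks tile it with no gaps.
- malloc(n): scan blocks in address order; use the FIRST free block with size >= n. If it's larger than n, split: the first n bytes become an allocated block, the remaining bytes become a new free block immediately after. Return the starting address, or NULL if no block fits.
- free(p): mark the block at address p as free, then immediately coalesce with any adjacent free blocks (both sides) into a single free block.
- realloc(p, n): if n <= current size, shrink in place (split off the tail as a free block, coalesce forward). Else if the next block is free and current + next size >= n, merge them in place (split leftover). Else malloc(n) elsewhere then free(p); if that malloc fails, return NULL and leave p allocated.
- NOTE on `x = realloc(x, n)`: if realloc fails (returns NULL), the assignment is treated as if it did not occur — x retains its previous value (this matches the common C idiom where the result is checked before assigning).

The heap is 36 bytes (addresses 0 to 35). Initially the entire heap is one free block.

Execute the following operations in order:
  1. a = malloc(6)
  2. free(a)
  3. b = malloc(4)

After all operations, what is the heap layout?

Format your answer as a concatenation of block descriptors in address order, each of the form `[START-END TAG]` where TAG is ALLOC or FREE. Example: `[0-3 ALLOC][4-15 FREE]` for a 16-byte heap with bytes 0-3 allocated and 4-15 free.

Op 1: a = malloc(6) -> a = 0; heap: [0-5 ALLOC][6-35 FREE]
Op 2: free(a) -> (freed a); heap: [0-35 FREE]
Op 3: b = malloc(4) -> b = 0; heap: [0-3 ALLOC][4-35 FREE]

Answer: [0-3 ALLOC][4-35 FREE]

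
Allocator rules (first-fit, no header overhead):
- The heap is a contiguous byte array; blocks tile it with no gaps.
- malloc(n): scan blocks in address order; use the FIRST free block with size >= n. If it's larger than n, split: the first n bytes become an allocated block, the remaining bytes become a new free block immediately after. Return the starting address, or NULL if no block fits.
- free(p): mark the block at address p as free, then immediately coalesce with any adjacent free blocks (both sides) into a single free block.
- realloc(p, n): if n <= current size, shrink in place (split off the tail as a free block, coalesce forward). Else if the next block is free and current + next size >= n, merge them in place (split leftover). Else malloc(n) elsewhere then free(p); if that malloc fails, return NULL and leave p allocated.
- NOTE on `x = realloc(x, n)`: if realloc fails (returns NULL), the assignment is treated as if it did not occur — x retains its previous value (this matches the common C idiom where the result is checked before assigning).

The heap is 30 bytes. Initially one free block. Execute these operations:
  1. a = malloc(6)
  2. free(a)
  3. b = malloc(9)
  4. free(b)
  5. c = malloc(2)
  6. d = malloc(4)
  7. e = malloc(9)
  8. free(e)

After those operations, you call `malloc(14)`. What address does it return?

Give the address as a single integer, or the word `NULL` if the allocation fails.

Op 1: a = malloc(6) -> a = 0; heap: [0-5 ALLOC][6-29 FREE]
Op 2: free(a) -> (freed a); heap: [0-29 FREE]
Op 3: b = malloc(9) -> b = 0; heap: [0-8 ALLOC][9-29 FREE]
Op 4: free(b) -> (freed b); heap: [0-29 FREE]
Op 5: c = malloc(2) -> c = 0; heap: [0-1 ALLOC][2-29 FREE]
Op 6: d = malloc(4) -> d = 2; heap: [0-1 ALLOC][2-5 ALLOC][6-29 FREE]
Op 7: e = malloc(9) -> e = 6; heap: [0-1 ALLOC][2-5 ALLOC][6-14 ALLOC][15-29 FREE]
Op 8: free(e) -> (freed e); heap: [0-1 ALLOC][2-5 ALLOC][6-29 FREE]
malloc(14): first-fit scan over [0-1 ALLOC][2-5 ALLOC][6-29 FREE] -> 6

Answer: 6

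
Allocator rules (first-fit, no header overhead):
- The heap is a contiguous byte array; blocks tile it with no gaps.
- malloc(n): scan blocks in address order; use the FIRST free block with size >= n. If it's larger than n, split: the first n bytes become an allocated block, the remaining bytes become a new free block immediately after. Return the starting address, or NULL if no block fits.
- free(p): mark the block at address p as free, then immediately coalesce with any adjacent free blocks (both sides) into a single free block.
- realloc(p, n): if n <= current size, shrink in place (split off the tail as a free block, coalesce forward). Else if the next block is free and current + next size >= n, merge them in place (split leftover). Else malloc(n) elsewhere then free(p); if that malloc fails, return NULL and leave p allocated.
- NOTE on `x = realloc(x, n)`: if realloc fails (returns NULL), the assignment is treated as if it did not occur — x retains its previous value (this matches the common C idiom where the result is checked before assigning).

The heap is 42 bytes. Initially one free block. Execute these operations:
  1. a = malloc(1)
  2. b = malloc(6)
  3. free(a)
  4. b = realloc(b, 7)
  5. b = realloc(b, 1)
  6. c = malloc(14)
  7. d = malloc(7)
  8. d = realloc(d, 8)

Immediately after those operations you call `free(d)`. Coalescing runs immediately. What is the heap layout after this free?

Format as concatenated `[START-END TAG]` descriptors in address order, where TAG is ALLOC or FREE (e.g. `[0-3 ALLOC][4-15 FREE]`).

Op 1: a = malloc(1) -> a = 0; heap: [0-0 ALLOC][1-41 FREE]
Op 2: b = malloc(6) -> b = 1; heap: [0-0 ALLOC][1-6 ALLOC][7-41 FREE]
Op 3: free(a) -> (freed a); heap: [0-0 FREE][1-6 ALLOC][7-41 FREE]
Op 4: b = realloc(b, 7) -> b = 1; heap: [0-0 FREE][1-7 ALLOC][8-41 FREE]
Op 5: b = realloc(b, 1) -> b = 1; heap: [0-0 FREE][1-1 ALLOC][2-41 FREE]
Op 6: c = malloc(14) -> c = 2; heap: [0-0 FREE][1-1 ALLOC][2-15 ALLOC][16-41 FREE]
Op 7: d = malloc(7) -> d = 16; heap: [0-0 FREE][1-1 ALLOC][2-15 ALLOC][16-22 ALLOC][23-41 FREE]
Op 8: d = realloc(d, 8) -> d = 16; heap: [0-0 FREE][1-1 ALLOC][2-15 ALLOC][16-23 ALLOC][24-41 FREE]
free(d): d = 16 -> block [16-23 ALLOC]; mark free, coalesce with adjacent free neighbors -> [0-0 FREE][1-1 ALLOC][2-15 ALLOC][16-41 FREE]

Answer: [0-0 FREE][1-1 ALLOC][2-15 ALLOC][16-41 FREE]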